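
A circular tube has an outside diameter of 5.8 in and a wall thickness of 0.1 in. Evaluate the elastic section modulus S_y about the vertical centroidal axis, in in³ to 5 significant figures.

S_y ≈ 2.5085 in³

Treat the section as a set of non-overlapping primitives; coordinates are from the bounding-box lower-left.
Outer circle: ⌀5.8, A = 26.42079 in², x = 2.9 in, Ī = 55.54972 in⁴.
Bore (subtracted): ⌀5.6, A = 24.63009 in², x = 2.9 in, Ī = 48.27497 in⁴.
By symmetry the centroid is at mid-width, x̄ = 2.9 in.
All pieces are centred on the vertical centroidal axis, so I = ΣĪ (holes subtracted) = 7.27475 in⁴.
Extreme fibre distance c = 2.9 in; S = I/c = 2.508535 in³.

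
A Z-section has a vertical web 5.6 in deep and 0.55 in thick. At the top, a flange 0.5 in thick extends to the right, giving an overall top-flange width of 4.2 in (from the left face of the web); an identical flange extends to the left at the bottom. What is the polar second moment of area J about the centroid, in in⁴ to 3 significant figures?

J ≈ 52.1 in⁴

Decompose the section into non-overlapping parts with the origin at the bottom-left of its bounding rectangle.
Web: 0.55 × 5.6, A = 3.08 in², y = 2.8 in, Ī = 8.0491 in⁴.
Top flange (beyond web): 3.65 × 0.5, A = 1.825 in², y = 5.35 in, Ī = 0.038021 in⁴.
Bottom flange (beyond web): 3.65 × 0.5, A = 1.825 in², y = 0.25 in, Ī = 0.038021 in⁴.
Centroid: ȳ = ΣA·y / ΣA = 2.8 in.
Transfer each piece to the centroidal x-axis using Ī + A·d² with d = y − 2.8:
  web: d = 0 in → contributes +8.0491 in⁴
  top flange (beyond web): d = 2.55 in → contributes +11.905 in⁴
  bottom flange (beyond web): d = -2.55 in → contributes +11.905 in⁴
Total I = 31.859 in⁴.
For the y-axis: x̄ = 3.925 in.
Repeating about the centroidal y-axis gives I_y = 20.226 in⁴.
Polar second moment: J = I_x + I_y = 52.086 in⁴.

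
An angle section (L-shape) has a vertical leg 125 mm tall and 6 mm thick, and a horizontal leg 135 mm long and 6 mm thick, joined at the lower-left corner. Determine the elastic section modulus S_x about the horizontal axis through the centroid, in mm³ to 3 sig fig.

Treat the section as a set of non-overlapping primitives; coordinates are from the bounding-box lower-left.
Vertical leg: 6 × 125, A = 750 mm², y = 62.5 mm, Ī = 976 563 mm⁴.
Horizontal leg (remainder): 129 × 6, A = 774 mm², y = 3 mm, Ī = 2 322 mm⁴.
Centroid: ȳ = ΣA·y / ΣA = 32.281 mm.
Transfer each piece to the horizontal axis through the centroid using Ī + A·d² with d = y − 32.281:
  vertical leg: d = 30.219 mm → contributes +1 661 431 mm⁴
  horizontal leg (remainder): d = -29.281 mm → contributes +665 954 mm⁴
Total I = 2 327 385 mm⁴.
Extreme fibre distance c = 92.719 mm; S = I/c = 25 102 mm³.

S_x ≈ 2.51 × 10⁴ mm³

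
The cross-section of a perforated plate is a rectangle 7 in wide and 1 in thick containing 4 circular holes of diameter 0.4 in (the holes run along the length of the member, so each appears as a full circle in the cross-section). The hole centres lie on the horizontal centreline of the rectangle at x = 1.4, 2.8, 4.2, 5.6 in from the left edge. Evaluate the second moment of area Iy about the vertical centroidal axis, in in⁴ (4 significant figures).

Break the section into simple shapes (no overlaps), measuring from the bottom-left corner of the bounding box.
Plate: 7 × 1, A = 7 in², x = 3.5 in, Ī = 28.5833 in⁴.
Hole 1 (subtracted): ⌀0.4, A = 0.125664 in², x = 1.4 in, Ī = 0.00125664 in⁴.
Hole 2 (subtracted): ⌀0.4, A = 0.125664 in², x = 2.8 in, Ī = 0.00125664 in⁴.
Hole 3 (subtracted): ⌀0.4, A = 0.125664 in², x = 4.2 in, Ī = 0.00125664 in⁴.
Hole 4 (subtracted): ⌀0.4, A = 0.125664 in², x = 5.6 in, Ī = 0.00125664 in⁴.
By symmetry the centroid is at mid-width, x̄ = 3.5 in.
Transfer each piece to the vertical centroidal axis using Ī + A·d² with d = x − 3.5:
  plate: d = 0 in → contributes +28.5833 in⁴
  hole 1: d = -2.1 in → contributes −0.555434 in⁴
  hole 2: d = -0.7 in → contributes −0.0628319 in⁴
  hole 3: d = 0.7 in → contributes −0.0628319 in⁴
  hole 4: d = 2.1 in → contributes −0.555434 in⁴
Total I = 27.3468 in⁴.

Iy ≈ 27.35 in⁴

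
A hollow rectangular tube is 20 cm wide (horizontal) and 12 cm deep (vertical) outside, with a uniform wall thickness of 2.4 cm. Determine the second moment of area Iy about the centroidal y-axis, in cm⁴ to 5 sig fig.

Iy ≈ 5892.9 cm⁴

Split into non-overlapping primitives; take the origin at the lower-left of the bounding box.
Outer rectangle: 20 × 12, A = 240 cm², x = 10 cm, Ī = 8 000 cm⁴.
Inner void (subtracted): 15.2 × 7.2, A = 109.44 cm², x = 10 cm, Ī = 2107.085 cm⁴.
By symmetry the centroid is at mid-width, x̄ = 10 cm.
All pieces are centred on the centroidal y-axis, so I = ΣĪ (holes subtracted) = 5892.915 cm⁴.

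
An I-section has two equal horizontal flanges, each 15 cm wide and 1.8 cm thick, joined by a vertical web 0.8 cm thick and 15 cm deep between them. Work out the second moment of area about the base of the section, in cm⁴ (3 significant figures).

I_base ≈ 9760 cm⁴

Break the section into simple shapes (no overlaps), measuring from the bottom-left corner of the bounding box.
Bottom flange: 15 × 1.8, A = 27 cm², y = 0.9 cm, Ī = 7.29 cm⁴.
Web: 0.8 × 15, A = 12 cm², y = 9.3 cm, Ī = 225 cm⁴.
Top flange: 15 × 1.8, A = 27 cm², y = 17.7 cm, Ī = 7.29 cm⁴.
Transfer each piece to the base of the section using Ī + A·d² with d = y − 0:
  bottom flange: d = 0.9 cm → contributes +29.16 cm⁴
  web: d = 9.3 cm → contributes +1262.9 cm⁴
  top flange: d = 17.7 cm → contributes +8466.1 cm⁴
Total I = 9758.2 cm⁴.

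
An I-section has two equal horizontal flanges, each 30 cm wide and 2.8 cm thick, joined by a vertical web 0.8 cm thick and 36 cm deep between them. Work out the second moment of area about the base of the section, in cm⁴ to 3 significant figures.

I_base ≈ 1.52 × 10⁵ cm⁴

Break the section into simple shapes (no overlaps), measuring from the bottom-left corner of the bounding box.
Bottom flange: 30 × 2.8, A = 84 cm², y = 1.4 cm, Ī = 54.88 cm⁴.
Web: 0.8 × 36, A = 28.8 cm², y = 20.8 cm, Ī = 3110.4 cm⁴.
Top flange: 30 × 2.8, A = 84 cm², y = 40.2 cm, Ī = 54.88 cm⁴.
Transfer each piece to the base of the section using Ī + A·d² with d = y − 0:
  bottom flange: d = 1.4 cm → contributes +219.52 cm⁴
  web: d = 20.8 cm → contributes +15 570 cm⁴
  top flange: d = 40.2 cm → contributes +135 802 cm⁴
Total I = 151 592 cm⁴.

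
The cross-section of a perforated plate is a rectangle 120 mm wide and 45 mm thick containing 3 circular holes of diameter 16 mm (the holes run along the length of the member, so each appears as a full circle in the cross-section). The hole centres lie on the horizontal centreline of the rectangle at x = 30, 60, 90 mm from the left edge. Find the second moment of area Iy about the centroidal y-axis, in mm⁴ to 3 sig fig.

Break the section into simple shapes (no overlaps), measuring from the bottom-left corner of the bounding box.
Plate: 120 × 45, A = 5 400 mm², x = 60 mm, Ī = 6 480 000 mm⁴.
Hole 1 (subtracted): ⌀16, A = 201.06 mm², x = 30 mm, Ī = 3 217 mm⁴.
Hole 2 (subtracted): ⌀16, A = 201.06 mm², x = 60 mm, Ī = 3 217 mm⁴.
Hole 3 (subtracted): ⌀16, A = 201.06 mm², x = 90 mm, Ī = 3 217 mm⁴.
By symmetry the centroid is at mid-width, x̄ = 60 mm.
Transfer each piece to the centroidal y-axis using Ī + A·d² with d = x − 60:
  plate: d = 0 mm → contributes +6 480 000 mm⁴
  hole 1: d = -30 mm → contributes −184 173 mm⁴
  hole 2: d = 0 mm → contributes −3 217 mm⁴
  hole 3: d = 30 mm → contributes −184 173 mm⁴
Total I = 6 108 438 mm⁴.

Iy ≈ 6.11 × 10⁶ mm⁴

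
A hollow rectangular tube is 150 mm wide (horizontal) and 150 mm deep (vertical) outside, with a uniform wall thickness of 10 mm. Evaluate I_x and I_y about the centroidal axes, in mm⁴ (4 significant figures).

I_x ≈ 1.839 × 10⁷ mm⁴, I_y ≈ 1.839 × 10⁷ mm⁴

Split into non-overlapping primitives; take the origin at the lower-left of the bounding box.
Outer rectangle: 150 × 150, A = 22 500 mm², y = 75 mm, Ī = 42 187 500 mm⁴.
Inner void (subtracted): 130 × 130, A = 16 900 mm², y = 75 mm, Ī = 23 800 833 mm⁴.
By symmetry the centroid is at mid-height, ȳ = 75 mm.
All pieces are centred on the centroidal x-axis, so I = ΣĪ (holes subtracted) = 18 386 667 mm⁴.
Repeating about the centroidal y-axis gives I_y = 18 386 667 mm⁴.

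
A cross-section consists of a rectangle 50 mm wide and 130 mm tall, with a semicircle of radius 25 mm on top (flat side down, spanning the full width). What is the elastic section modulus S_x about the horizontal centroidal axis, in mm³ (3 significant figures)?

Split into non-overlapping primitives; take the origin at the lower-left of the bounding box.
Rectangular body: 50 × 130, A = 6 500 mm², y = 65 mm, Ī = 9 154 167 mm⁴.
Semicircular cap: semicircle r = 25, A = 981.75 mm², y = 140.61 mm, Ī = 42 874 mm⁴.
Centroid: ȳ = ΣA·y / ΣA = 74.922 mm.
Transfer each piece to the horizontal centroidal axis using Ī + A·d² with d = y − 74.922:
  rectangular body: d = -9.9215 mm → contributes +9 794 004 mm⁴
  semicircular cap: d = 65.689 mm → contributes +4 279 135 mm⁴
Total I = 14 073 139 mm⁴.
Extreme fibre distance c = 80.078 mm; S = I/c = 175 742 mm³.

S_x ≈ 1.76 × 10⁵ mm³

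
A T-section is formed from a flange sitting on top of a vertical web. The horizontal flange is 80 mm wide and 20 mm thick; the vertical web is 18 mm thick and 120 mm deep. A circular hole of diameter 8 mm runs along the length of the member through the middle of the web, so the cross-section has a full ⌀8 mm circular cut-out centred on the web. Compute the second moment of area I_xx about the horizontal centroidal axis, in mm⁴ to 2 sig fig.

I_xx ≈ 7.1 × 10⁶ mm⁴

Split into non-overlapping primitives; take the origin at the lower-left of the bounding box.
Flange: 80 × 20, A = 1 600 mm², y = 130 mm, Ī = 53 333 mm⁴.
Web: 18 × 120, A = 2 160 mm², y = 60 mm, Ī = 2 592 000 mm⁴.
Hole (subtracted): ⌀8, A = 50.27 mm², y = 60 mm, Ī = 201.1 mm⁴.
Centroid: ȳ = ΣA·y / ΣA = 90.19 mm.
Transfer each piece to the horizontal centroidal axis using Ī + A·d² with d = y − 90.19:
  flange: d = 39.81 mm → contributes +2 588 964 mm⁴
  web: d = -30.19 mm → contributes +4 560 811 mm⁴
  hole: d = -30.19 mm → contributes −46 017 mm⁴
Total I = 7 103 758 mm⁴.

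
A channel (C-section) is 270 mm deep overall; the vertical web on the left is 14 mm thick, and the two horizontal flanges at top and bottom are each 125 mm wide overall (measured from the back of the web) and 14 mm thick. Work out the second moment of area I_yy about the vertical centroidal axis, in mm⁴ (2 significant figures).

Break the section into simple shapes (no overlaps), measuring from the bottom-left corner of the bounding box.
Web: 14 × 270, A = 3 780 mm², x = 7 mm, Ī = 61 740 mm⁴.
Top flange (beyond web): 111 × 14, A = 1 554 mm², x = 69.5 mm, Ī = 1 595 570 mm⁴.
Bottom flange (beyond web): 111 × 14, A = 1 554 mm², x = 69.5 mm, Ī = 1 595 570 mm⁴.
Centroid: x̄ = ΣA·x / ΣA = 35.2 mm.
Transfer each piece to the vertical centroidal axis using Ī + A·d² with d = x − 35.2:
  web: d = -28.2 mm → contributes +3 068 007 mm⁴
  top flange (beyond web): d = 34.3 mm → contributes +3 423 705 mm⁴
  bottom flange (beyond web): d = 34.3 mm → contributes +3 423 705 mm⁴
Total I = 9 915 417 mm⁴.

I_yy ≈ 9.9 × 10⁶ mm⁴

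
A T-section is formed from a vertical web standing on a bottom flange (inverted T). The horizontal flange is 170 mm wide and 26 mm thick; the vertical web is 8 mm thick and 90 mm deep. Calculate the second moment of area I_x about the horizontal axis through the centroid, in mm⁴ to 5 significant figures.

Break the section into simple shapes (no overlaps), measuring from the bottom-left corner of the bounding box.
Flange: 170 × 26, A = 4 420 mm², y = 13 mm, Ī = 248993.3 mm⁴.
Web: 8 × 90, A = 720 mm², y = 71 mm, Ī = 486 000 mm⁴.
Centroid: ȳ = ΣA·y / ΣA = 21.12451 mm.
Transfer each piece to the horizontal axis through the centroid using Ī + A·d² with d = y − 21.12451:
  flange: d = -8.124514 mm → contributes +540747.5 mm⁴
  web: d = 49.87549 mm → contributes +2 277 046 mm⁴
Total I = 2 817 794 mm⁴.

I_x ≈ 2.8178 × 10⁶ mm⁴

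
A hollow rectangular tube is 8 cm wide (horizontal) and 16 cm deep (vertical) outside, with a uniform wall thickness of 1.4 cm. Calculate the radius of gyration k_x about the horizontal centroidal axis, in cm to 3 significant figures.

Split into non-overlapping primitives; take the origin at the lower-left of the bounding box.
Outer rectangle: 8 × 16, A = 128 cm², y = 8 cm, Ī = 2730.7 cm⁴.
Inner void (subtracted): 5.2 × 13.2, A = 68.64 cm², y = 8 cm, Ī = 996.65 cm⁴.
By symmetry the centroid is at mid-height, ȳ = 8 cm.
All pieces are centred on the horizontal centroidal axis, so I = ΣĪ (holes subtracted) = 1 734 cm⁴.
Radius of gyration: k = √(I/A) = √(1 734 / 59.36) = 5.4048 cm.

k_x ≈ 5.40 cm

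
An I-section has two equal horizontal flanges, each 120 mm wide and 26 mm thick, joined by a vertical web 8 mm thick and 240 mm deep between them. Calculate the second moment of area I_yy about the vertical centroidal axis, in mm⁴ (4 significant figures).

I_yy ≈ 7.498 × 10⁶ mm⁴

Break the section into simple shapes (no overlaps), measuring from the bottom-left corner of the bounding box.
Bottom flange: 120 × 26, A = 3 120 mm², x = 60 mm, Ī = 3 744 000 mm⁴.
Web: 8 × 240, A = 1 920 mm², x = 60 mm, Ī = 10 240 mm⁴.
Top flange: 120 × 26, A = 3 120 mm², x = 60 mm, Ī = 3 744 000 mm⁴.
By symmetry the centroid is at mid-width, x̄ = 60 mm.
All pieces are centred on the vertical centroidal axis, so I = ΣĪ = 7 498 240 mm⁴.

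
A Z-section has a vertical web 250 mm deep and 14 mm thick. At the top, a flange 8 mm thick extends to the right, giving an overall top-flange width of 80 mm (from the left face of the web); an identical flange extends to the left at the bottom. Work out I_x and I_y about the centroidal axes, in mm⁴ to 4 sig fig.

Break the section into simple shapes (no overlaps), measuring from the bottom-left corner of the bounding box.
Web: 14 × 250, A = 3 500 mm², y = 125 mm, Ī = 18 229 167 mm⁴.
Top flange (beyond web): 66 × 8, A = 528 mm², y = 246 mm, Ī = 2 816 mm⁴.
Bottom flange (beyond web): 66 × 8, A = 528 mm², y = 4 mm, Ī = 2 816 mm⁴.
Centroid: ȳ = ΣA·y / ΣA = 125 mm.
Transfer each piece to the centroidal x-axis using Ī + A·d² with d = y − 125:
  web: d = 0 mm → contributes +18 229 167 mm⁴
  top flange (beyond web): d = 121 mm → contributes +7 733 264 mm⁴
  bottom flange (beyond web): d = -121 mm → contributes +7 733 264 mm⁴
Total I = 33 695 695 mm⁴.
For the y-axis: x̄ = 73 mm.
Repeating about the centroidal y-axis gives I_y = 2 130 095 mm⁴.

I_x ≈ 3.370 × 10⁷ mm⁴, I_y ≈ 2.130 × 10⁶ mm⁴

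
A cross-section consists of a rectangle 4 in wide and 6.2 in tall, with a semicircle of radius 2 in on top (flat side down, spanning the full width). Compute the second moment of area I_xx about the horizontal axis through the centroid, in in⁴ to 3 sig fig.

Split into non-overlapping primitives; take the origin at the lower-left of the bounding box.
Rectangular body: 4 × 6.2, A = 24.8 in², y = 3.1 in, Ī = 79.443 in⁴.
Semicircular cap: semicircle r = 2, A = 6.2832 in², y = 7.0488 in, Ī = 1.7561 in⁴.
Centroid: ȳ = ΣA·y / ΣA = 3.8982 in.
Transfer each piece to the horizontal axis through the centroid using Ī + A·d² with d = y − 3.8982:
  rectangular body: d = -0.79822 in → contributes +95.244 in⁴
  semicircular cap: d = 3.1506 in → contributes +64.125 in⁴
Total I = 159.37 in⁴.

I_xx ≈ 159 in⁴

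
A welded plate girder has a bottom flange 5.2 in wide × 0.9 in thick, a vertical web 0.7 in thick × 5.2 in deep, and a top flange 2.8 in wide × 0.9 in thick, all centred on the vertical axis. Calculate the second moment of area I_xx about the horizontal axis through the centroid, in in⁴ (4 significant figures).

I_xx ≈ 71.66 in⁴

Treat the section as a set of non-overlapping primitives; coordinates are from the bounding-box lower-left.
Bottom plate: 5.2 × 0.9, A = 4.68 in², y = 0.45 in, Ī = 0.3159 in⁴.
Web plate: 0.7 × 5.2, A = 3.64 in², y = 3.5 in, Ī = 8.20213 in⁴.
Top plate: 2.8 × 0.9, A = 2.52 in², y = 6.55 in, Ī = 0.1701 in⁴.
Centroid: ȳ = ΣA·y / ΣA = 2.89225 in.
Transfer each piece to the horizontal axis through the centroid using Ī + A·d² with d = y − 2.89225:
  bottom plate: d = -2.44225 in → contributes +28.2302 in⁴
  web plate: d = 0.607749 in → contributes +9.5466 in⁴
  top plate: d = 3.65775 in → contributes +33.8855 in⁴
Total I = 71.6623 in⁴.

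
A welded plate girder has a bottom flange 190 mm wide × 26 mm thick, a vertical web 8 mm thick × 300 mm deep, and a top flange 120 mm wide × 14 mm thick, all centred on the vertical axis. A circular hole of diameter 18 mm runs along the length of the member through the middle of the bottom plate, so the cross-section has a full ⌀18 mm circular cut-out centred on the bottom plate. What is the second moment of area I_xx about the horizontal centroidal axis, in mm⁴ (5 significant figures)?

Decompose the section into non-overlapping parts with the origin at the bottom-left of its bounding rectangle.
Bottom plate: 190 × 26, A = 4 940 mm², y = 13 mm, Ī = 278286.7 mm⁴.
Web plate: 8 × 300, A = 2 400 mm², y = 176 mm, Ī = 18 000 000 mm⁴.
Top plate: 120 × 14, A = 1 680 mm², y = 333 mm, Ī = 27 440 mm⁴.
Hole (subtracted): ⌀18, A = 254.469 mm², y = 13 mm, Ī = 5152.997 mm⁴.
Centroid: ȳ = ΣA·y / ΣA = 118.9605 mm.
Transfer each piece to the horizontal centroidal axis using Ī + A·d² with d = y − 118.9605:
  bottom plate: d = -105.9605 mm → contributes +55 742 761 mm⁴
  web plate: d = 57.03951 mm → contributes +25 808 412 mm⁴
  top plate: d = 214.0395 mm → contributes +76 993 129 mm⁴
  hole: d = -105.9605 mm → contributes −2 862 236 mm⁴
Total I = 155 682 066 mm⁴.

I_xx ≈ 1.5568 × 10⁸ mm⁴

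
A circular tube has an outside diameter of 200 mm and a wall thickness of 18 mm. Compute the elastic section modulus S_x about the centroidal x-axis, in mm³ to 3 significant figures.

S_x ≈ 4.30 × 10⁵ mm³

Treat the section as a set of non-overlapping primitives; coordinates are from the bounding-box lower-left.
Outer circle: ⌀200, A = 31 416 mm², y = 100 mm, Ī = 78 539 816 mm⁴.
Bore (subtracted): ⌀164, A = 21 124 mm², y = 100 mm, Ī = 35 509 560 mm⁴.
By symmetry the centroid is at mid-height, ȳ = 100 mm.
All pieces are centred on the centroidal x-axis, so I = ΣĪ (holes subtracted) = 43 030 256 mm⁴.
Extreme fibre distance c = 100 mm; S = I/c = 430 303 mm³.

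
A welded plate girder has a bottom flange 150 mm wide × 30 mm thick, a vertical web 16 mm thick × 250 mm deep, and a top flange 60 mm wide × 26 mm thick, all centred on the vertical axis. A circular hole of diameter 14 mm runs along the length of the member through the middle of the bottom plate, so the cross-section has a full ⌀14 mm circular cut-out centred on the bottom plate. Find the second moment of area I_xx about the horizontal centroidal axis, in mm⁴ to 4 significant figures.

I_xx ≈ 1.205 × 10⁸ mm⁴

Break the section into simple shapes (no overlaps), measuring from the bottom-left corner of the bounding box.
Bottom plate: 150 × 30, A = 4 500 mm², y = 15 mm, Ī = 337 500 mm⁴.
Web plate: 16 × 250, A = 4 000 mm², y = 155 mm, Ī = 20 833 333 mm⁴.
Top plate: 60 × 26, A = 1 560 mm², y = 293 mm, Ī = 87 880 mm⁴.
Hole (subtracted): ⌀14, A = 153.938 mm², y = 15 mm, Ī = 1885.74 mm⁴.
Centroid: ȳ = ΣA·y / ΣA = 115.31 mm.
Transfer each piece to the horizontal centroidal axis using Ī + A·d² with d = y − 115.31:
  bottom plate: d = -100.31 mm → contributes +45 617 199 mm⁴
  web plate: d = 39.6897 mm → contributes +27 134 424 mm⁴
  top plate: d = 177.69 mm → contributes +49 342 745 mm⁴
  hole: d = -100.31 mm → contributes −1 550 834 mm⁴
Total I = 120 543 533 mm⁴.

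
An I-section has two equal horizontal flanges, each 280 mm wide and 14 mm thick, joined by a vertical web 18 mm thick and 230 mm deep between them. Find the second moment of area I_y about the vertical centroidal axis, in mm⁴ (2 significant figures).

Break the section into simple shapes (no overlaps), measuring from the bottom-left corner of the bounding box.
Bottom flange: 280 × 14, A = 3 920 mm², x = 140 mm, Ī = 25 610 667 mm⁴.
Web: 18 × 230, A = 4 140 mm², x = 140 mm, Ī = 111 780 mm⁴.
Top flange: 280 × 14, A = 3 920 mm², x = 140 mm, Ī = 25 610 667 mm⁴.
By symmetry the centroid is at mid-width, x̄ = 140 mm.
All pieces are centred on the vertical centroidal axis, so I = ΣĪ = 51 333 113 mm⁴.

I_y ≈ 5.1 × 10⁷ mm⁴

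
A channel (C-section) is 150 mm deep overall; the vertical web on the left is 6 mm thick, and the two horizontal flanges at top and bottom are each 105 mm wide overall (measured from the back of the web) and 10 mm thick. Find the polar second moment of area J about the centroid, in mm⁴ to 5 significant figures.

Decompose the section into non-overlapping parts with the origin at the bottom-left of its bounding rectangle.
Web: 6 × 150, A = 900 mm², y = 75 mm, Ī = 1 687 500 mm⁴.
Top flange (beyond web): 99 × 10, A = 990 mm², y = 145 mm, Ī = 8 250 mm⁴.
Bottom flange (beyond web): 99 × 10, A = 990 mm², y = 5 mm, Ī = 8 250 mm⁴.
By symmetry the centroid is at mid-height, ȳ = 75 mm.
Transfer each piece to the centroidal x-axis using Ī + A·d² with d = y − 75:
  web: d = 0 mm → contributes +1 687 500 mm⁴
  top flange (beyond web): d = 70 mm → contributes +4 859 250 mm⁴
  bottom flange (beyond web): d = -70 mm → contributes +4 859 250 mm⁴
Total I = 11 406 000 mm⁴.
For the y-axis: x̄ = 39.09375 mm.
Repeating about the centroidal y-axis gives I_y = 3 325 295 mm⁴.
Polar second moment: J = I_x + I_y = 14 731 295 mm⁴.

J ≈ 1.4731 × 10⁷ mm⁴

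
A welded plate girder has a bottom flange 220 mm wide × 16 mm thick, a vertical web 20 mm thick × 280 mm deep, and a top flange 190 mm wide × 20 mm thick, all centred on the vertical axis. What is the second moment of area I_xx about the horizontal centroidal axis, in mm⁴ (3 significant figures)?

I_xx ≈ 1.99 × 10⁸ mm⁴

Decompose the section into non-overlapping parts with the origin at the bottom-left of its bounding rectangle.
Bottom plate: 220 × 16, A = 3 520 mm², y = 8 mm, Ī = 75 093 mm⁴.
Web plate: 20 × 280, A = 5 600 mm², y = 156 mm, Ī = 36 586 667 mm⁴.
Top plate: 190 × 20, A = 3 800 mm², y = 306 mm, Ī = 126 667 mm⁴.
Centroid: ȳ = ΣA·y / ΣA = 159.8 mm.
Transfer each piece to the horizontal centroidal axis using Ī + A·d² with d = y − 159.8:
  bottom plate: d = -151.8 mm → contributes +81 182 666 mm⁴
  web plate: d = -3.7957 mm → contributes +36 667 346 mm⁴
  top plate: d = 146.2 mm → contributes +81 354 355 mm⁴
Total I = 199 204 367 mm⁴.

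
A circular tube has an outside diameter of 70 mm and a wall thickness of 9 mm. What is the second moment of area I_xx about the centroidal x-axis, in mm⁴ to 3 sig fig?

I_xx ≈ 8.20 × 10⁵ mm⁴

Break the section into simple shapes (no overlaps), measuring from the bottom-left corner of the bounding box.
Outer circle: ⌀70, A = 3848.5 mm², y = 35 mm, Ī = 1 178 588 mm⁴.
Bore (subtracted): ⌀52, A = 2123.7 mm², y = 35 mm, Ī = 358 908 mm⁴.
By symmetry the centroid is at mid-height, ȳ = 35 mm.
All pieces are centred on the centroidal x-axis, so I = ΣĪ (holes subtracted) = 819 680 mm⁴.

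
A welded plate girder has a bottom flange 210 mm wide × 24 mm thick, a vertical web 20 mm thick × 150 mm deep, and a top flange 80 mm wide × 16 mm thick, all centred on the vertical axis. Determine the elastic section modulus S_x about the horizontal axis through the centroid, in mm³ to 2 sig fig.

Break the section into simple shapes (no overlaps), measuring from the bottom-left corner of the bounding box.
Bottom plate: 210 × 24, A = 5 040 mm², y = 12 mm, Ī = 241 920 mm⁴.
Web plate: 20 × 150, A = 3 000 mm², y = 99 mm, Ī = 5 625 000 mm⁴.
Top plate: 80 × 16, A = 1 280 mm², y = 182 mm, Ī = 27 307 mm⁴.
Centroid: ȳ = ΣA·y / ΣA = 63.35 mm.
Transfer each piece to the horizontal axis through the centroid using Ī + A·d² with d = y − 63.35:
  bottom plate: d = -51.35 mm → contributes +13 532 505 mm⁴
  web plate: d = 35.65 mm → contributes +9 437 354 mm⁴
  top plate: d = 118.6 mm → contributes +18 046 333 mm⁴
Total I = 41 016 192 mm⁴.
Extreme fibre distance c = 126.6 mm; S = I/c = 323 860 mm³.

S_x ≈ 3.2 × 10⁵ mm³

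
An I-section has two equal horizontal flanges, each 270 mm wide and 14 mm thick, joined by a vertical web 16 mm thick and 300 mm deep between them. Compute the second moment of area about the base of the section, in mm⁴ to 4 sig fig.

I_base ≈ 5.549 × 10⁸ mm⁴

Break the section into simple shapes (no overlaps), measuring from the bottom-left corner of the bounding box.
Bottom flange: 270 × 14, A = 3 780 mm², y = 7 mm, Ī = 61 740 mm⁴.
Web: 16 × 300, A = 4 800 mm², y = 164 mm, Ī = 36 000 000 mm⁴.
Top flange: 270 × 14, A = 3 780 mm², y = 321 mm, Ī = 61 740 mm⁴.
Transfer each piece to a horizontal axis along the bottom face using Ī + A·d² with d = y − 0:
  bottom flange: d = 7 mm → contributes +246 960 mm⁴
  web: d = 164 mm → contributes +165 100 800 mm⁴
  top flange: d = 321 mm → contributes +389 556 720 mm⁴
Total I = 554 904 480 mm⁴.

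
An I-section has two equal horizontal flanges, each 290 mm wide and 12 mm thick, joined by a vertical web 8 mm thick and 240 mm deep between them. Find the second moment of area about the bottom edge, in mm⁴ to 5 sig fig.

I_base ≈ 2.7452 × 10⁸ mm⁴

Split into non-overlapping primitives; take the origin at the lower-left of the bounding box.
Bottom flange: 290 × 12, A = 3 480 mm², y = 6 mm, Ī = 41 760 mm⁴.
Web: 8 × 240, A = 1 920 mm², y = 132 mm, Ī = 9 216 000 mm⁴.
Top flange: 290 × 12, A = 3 480 mm², y = 258 mm, Ī = 41 760 mm⁴.
Transfer each piece to a horizontal axis along the bottom face using Ī + A·d² with d = y − 0:
  bottom flange: d = 6 mm → contributes +167 040 mm⁴
  web: d = 132 mm → contributes +42 670 080 mm⁴
  top flange: d = 258 mm → contributes +231 684 480 mm⁴
Total I = 274 521 600 mm⁴.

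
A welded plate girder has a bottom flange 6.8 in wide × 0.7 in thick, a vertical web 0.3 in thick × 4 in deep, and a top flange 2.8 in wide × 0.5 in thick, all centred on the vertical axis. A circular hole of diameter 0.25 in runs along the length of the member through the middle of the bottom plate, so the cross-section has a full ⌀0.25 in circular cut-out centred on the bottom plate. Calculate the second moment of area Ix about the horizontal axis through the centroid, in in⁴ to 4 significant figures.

Split into non-overlapping primitives; take the origin at the lower-left of the bounding box.
Bottom plate: 6.8 × 0.7, A = 4.76 in², y = 0.35 in, Ī = 0.194367 in⁴.
Web plate: 0.3 × 4, A = 1.2 in², y = 2.7 in, Ī = 1.6 in⁴.
Top plate: 2.8 × 0.5, A = 1.4 in², y = 4.95 in, Ī = 0.0291667 in⁴.
Hole (subtracted): ⌀0.25, A = 0.0490874 in², y = 0.35 in, Ī = 0.000191748 in⁴.
Centroid: ȳ = ΣA·y / ΣA = 1.6166 in.
Transfer each piece to the horizontal axis through the centroid using Ī + A·d² with d = y − 1.6166:
  bottom plate: d = -1.2666 in → contributes +7.83072 in⁴
  web plate: d = 1.0834 in → contributes +3.00851 in⁴
  top plate: d = 3.3334 in → contributes +15.5853 in⁴
  hole: d = -1.2666 in → contributes −0.0789414 in⁴
Total I = 26.3456 in⁴.

Ix ≈ 26.35 in⁴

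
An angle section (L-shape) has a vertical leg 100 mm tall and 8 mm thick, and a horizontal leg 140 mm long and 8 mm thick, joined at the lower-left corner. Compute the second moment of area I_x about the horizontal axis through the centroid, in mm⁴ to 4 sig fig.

Decompose the section into non-overlapping parts with the origin at the bottom-left of its bounding rectangle.
Vertical leg: 8 × 100, A = 800 mm², y = 50 mm, Ī = 666 667 mm⁴.
Horizontal leg (remainder): 132 × 8, A = 1 056 mm², y = 4 mm, Ī = 5 632 mm⁴.
Centroid: ȳ = ΣA·y / ΣA = 23.8276 mm.
Transfer each piece to the horizontal axis through the centroid using Ī + A·d² with d = y − 23.8276:
  vertical leg: d = 26.1724 mm → contributes +1 214 663 mm⁴
  horizontal leg (remainder): d = -19.8276 mm → contributes +420 781 mm⁴
Total I = 1 635 443 mm⁴.

I_x ≈ 1.635 × 10⁶ mm⁴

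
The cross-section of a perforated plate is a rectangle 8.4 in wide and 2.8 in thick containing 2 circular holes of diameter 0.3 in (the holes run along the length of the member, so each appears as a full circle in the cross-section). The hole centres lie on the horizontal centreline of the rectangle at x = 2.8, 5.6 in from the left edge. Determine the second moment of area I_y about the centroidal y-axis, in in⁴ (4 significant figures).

Treat the section as a set of non-overlapping primitives; coordinates are from the bounding-box lower-left.
Plate: 8.4 × 2.8, A = 23.52 in², x = 4.2 in, Ī = 138.298 in⁴.
Hole 1 (subtracted): ⌀0.3, A = 0.0706858 in², x = 2.8 in, Ī = 0.000397608 in⁴.
Hole 2 (subtracted): ⌀0.3, A = 0.0706858 in², x = 5.6 in, Ī = 0.000397608 in⁴.
By symmetry the centroid is at mid-width, x̄ = 4.2 in.
Transfer each piece to the centroidal y-axis using Ī + A·d² with d = x − 4.2:
  plate: d = 0 in → contributes +138.298 in⁴
  hole 1: d = -1.4 in → contributes −0.138942 in⁴
  hole 2: d = 1.4 in → contributes −0.138942 in⁴
Total I = 138.02 in⁴.

I_y ≈ 138.0 in⁴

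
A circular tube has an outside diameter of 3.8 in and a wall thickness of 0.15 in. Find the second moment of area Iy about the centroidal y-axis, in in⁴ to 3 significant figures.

Iy ≈ 2.87 in⁴

Decompose the section into non-overlapping parts with the origin at the bottom-left of its bounding rectangle.
Outer circle: ⌀3.8, A = 11.341 in², x = 1.9 in, Ī = 10.235 in⁴.
Bore (subtracted): ⌀3.5, A = 9.6211 in², x = 1.9 in, Ī = 7.3662 in⁴.
By symmetry the centroid is at mid-width, x̄ = 1.9 in.
All pieces are centred on the centroidal y-axis, so I = ΣĪ (holes subtracted) = 2.8692 in⁴.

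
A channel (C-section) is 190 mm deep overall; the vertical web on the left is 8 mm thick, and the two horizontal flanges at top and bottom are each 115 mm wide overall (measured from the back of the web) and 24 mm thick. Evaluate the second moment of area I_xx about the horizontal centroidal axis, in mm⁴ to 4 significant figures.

I_xx ≈ 4.020 × 10⁷ mm⁴

Break the section into simple shapes (no overlaps), measuring from the bottom-left corner of the bounding box.
Web: 8 × 190, A = 1 520 mm², y = 95 mm, Ī = 4 572 667 mm⁴.
Top flange (beyond web): 107 × 24, A = 2 568 mm², y = 178 mm, Ī = 123 264 mm⁴.
Bottom flange (beyond web): 107 × 24, A = 2 568 mm², y = 12 mm, Ī = 123 264 mm⁴.
By symmetry the centroid is at mid-height, ȳ = 95 mm.
Transfer each piece to the horizontal centroidal axis using Ī + A·d² with d = y − 95:
  web: d = 0 mm → contributes +4 572 667 mm⁴
  top flange (beyond web): d = 83 mm → contributes +17 814 216 mm⁴
  bottom flange (beyond web): d = -83 mm → contributes +17 814 216 mm⁴
Total I = 40 201 099 mm⁴.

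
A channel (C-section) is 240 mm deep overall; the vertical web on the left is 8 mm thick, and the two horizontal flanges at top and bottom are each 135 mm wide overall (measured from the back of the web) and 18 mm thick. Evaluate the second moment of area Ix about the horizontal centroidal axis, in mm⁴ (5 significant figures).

Ix ≈ 6.5671 × 10⁷ mm⁴

Break the section into simple shapes (no overlaps), measuring from the bottom-left corner of the bounding box.
Web: 8 × 240, A = 1 920 mm², y = 120 mm, Ī = 9 216 000 mm⁴.
Top flange (beyond web): 127 × 18, A = 2 286 mm², y = 231 mm, Ī = 61 722 mm⁴.
Bottom flange (beyond web): 127 × 18, A = 2 286 mm², y = 9 mm, Ī = 61 722 mm⁴.
By symmetry the centroid is at mid-height, ȳ = 120 mm.
Transfer each piece to the horizontal centroidal axis using Ī + A·d² with d = y − 120:
  web: d = 0 mm → contributes +9 216 000 mm⁴
  top flange (beyond web): d = 111 mm → contributes +28 227 528 mm⁴
  bottom flange (beyond web): d = -111 mm → contributes +28 227 528 mm⁴
Total I = 65 671 056 mm⁴.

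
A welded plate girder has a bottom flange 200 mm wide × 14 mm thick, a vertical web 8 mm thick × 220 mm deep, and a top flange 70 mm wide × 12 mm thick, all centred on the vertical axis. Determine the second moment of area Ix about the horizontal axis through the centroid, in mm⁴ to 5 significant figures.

Ix ≈ 4.6977 × 10⁷ mm⁴

Treat the section as a set of non-overlapping primitives; coordinates are from the bounding-box lower-left.
Bottom plate: 200 × 14, A = 2 800 mm², y = 7 mm, Ī = 45733.33 mm⁴.
Web plate: 8 × 220, A = 1 760 mm², y = 124 mm, Ī = 7 098 667 mm⁴.
Top plate: 70 × 12, A = 840 mm², y = 240 mm, Ī = 10 080 mm⁴.
Centroid: ȳ = ΣA·y / ΣA = 81.37778 mm.
Transfer each piece to the horizontal axis through the centroid using Ī + A·d² with d = y − 81.37778:
  bottom plate: d = -74.37778 mm → contributes +15 535 484 mm⁴
  web plate: d = 42.62222 mm → contributes +10 295 977 mm⁴
  top plate: d = 158.6222 mm → contributes +21 145 328 mm⁴
Total I = 46 976 789 mm⁴.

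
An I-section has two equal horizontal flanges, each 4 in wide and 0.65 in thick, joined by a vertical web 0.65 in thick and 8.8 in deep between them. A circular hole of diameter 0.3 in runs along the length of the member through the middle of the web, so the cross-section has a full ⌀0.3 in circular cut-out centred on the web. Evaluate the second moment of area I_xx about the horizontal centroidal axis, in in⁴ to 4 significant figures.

I_xx ≈ 153.2 in⁴

Treat the section as a set of non-overlapping primitives; coordinates are from the bounding-box lower-left.
Bottom flange: 4 × 0.65, A = 2.6 in², y = 0.325 in, Ī = 0.0915417 in⁴.
Web: 0.65 × 8.8, A = 5.72 in², y = 5.05 in, Ī = 36.9131 in⁴.
Top flange: 4 × 0.65, A = 2.6 in², y = 9.775 in, Ī = 0.0915417 in⁴.
Hole (subtracted): ⌀0.3, A = 0.0706858 in², y = 5.05 in, Ī = 0.000397608 in⁴.
By symmetry the centroid is at mid-height, ȳ = 5.05 in.
Transfer each piece to the horizontal centroidal axis using Ī + A·d² with d = y − 5.05:
  bottom flange: d = -4.725 in → contributes +58.1382 in⁴
  web: d = 0 in → contributes +36.9131 in⁴
  top flange: d = 4.725 in → contributes +58.1382 in⁴
  hole: d = 0 in → contributes −0.000397608 in⁴
Total I = 153.189 in⁴.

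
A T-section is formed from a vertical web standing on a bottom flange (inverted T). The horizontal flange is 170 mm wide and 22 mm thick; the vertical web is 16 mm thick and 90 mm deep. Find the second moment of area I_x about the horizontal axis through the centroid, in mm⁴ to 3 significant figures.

I_x ≈ 4.38 × 10⁶ mm⁴

Break the section into simple shapes (no overlaps), measuring from the bottom-left corner of the bounding box.
Flange: 170 × 22, A = 3 740 mm², y = 11 mm, Ī = 150 847 mm⁴.
Web: 16 × 90, A = 1 440 mm², y = 67 mm, Ī = 972 000 mm⁴.
Centroid: ȳ = ΣA·y / ΣA = 26.568 mm.
Transfer each piece to the horizontal axis through the centroid using Ī + A·d² with d = y − 26.568:
  flange: d = -15.568 mm → contributes +1 057 233 mm⁴
  web: d = 40.432 mm → contributes +3 326 085 mm⁴
Total I = 4 383 318 mm⁴.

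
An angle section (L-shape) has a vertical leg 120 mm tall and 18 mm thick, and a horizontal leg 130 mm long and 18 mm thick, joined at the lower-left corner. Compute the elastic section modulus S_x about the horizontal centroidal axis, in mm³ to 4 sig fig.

S_x ≈ 6.333 × 10⁴ mm³

Break the section into simple shapes (no overlaps), measuring from the bottom-left corner of the bounding box.
Vertical leg: 18 × 120, A = 2 160 mm², y = 60 mm, Ī = 2 592 000 mm⁴.
Horizontal leg (remainder): 112 × 18, A = 2 016 mm², y = 9 mm, Ī = 54 432 mm⁴.
Centroid: ȳ = ΣA·y / ΣA = 35.3793 mm.
Transfer each piece to the horizontal centroidal axis using Ī + A·d² with d = y − 35.3793:
  vertical leg: d = 24.6207 mm → contributes +3 901 345 mm⁴
  horizontal leg (remainder): d = -26.3793 mm → contributes +1 457 302 mm⁴
Total I = 5 358 647 mm⁴.
Extreme fibre distance c = 84.6207 mm; S = I/c = 63325.5 mm³.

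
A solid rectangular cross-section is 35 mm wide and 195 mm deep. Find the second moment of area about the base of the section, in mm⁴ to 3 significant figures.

The section: 35 × 195, A = 6 825 mm², y = 97.5 mm, Ī = 21 626 719 mm⁴.
Transfer it to the base of the section using Ī + A·d² with d = y − 0:
  the section: d = 97.5 mm → contributes +86 506 875 mm⁴
Total I = 86 506 875 mm⁴.

I_base ≈ 8.65 × 10⁷ mm⁴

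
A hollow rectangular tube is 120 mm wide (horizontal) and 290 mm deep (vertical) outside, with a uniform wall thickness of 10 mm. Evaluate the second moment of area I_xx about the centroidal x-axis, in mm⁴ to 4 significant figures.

I_xx ≈ 7.987 × 10⁷ mm⁴

Treat the section as a set of non-overlapping primitives; coordinates are from the bounding-box lower-left.
Outer rectangle: 120 × 290, A = 34 800 mm², y = 145 mm, Ī = 243 890 000 mm⁴.
Inner void (subtracted): 100 × 270, A = 27 000 mm², y = 145 mm, Ī = 164 025 000 mm⁴.
By symmetry the centroid is at mid-height, ȳ = 145 mm.
All pieces are centred on the centroidal x-axis, so I = ΣĪ (holes subtracted) = 79 865 000 mm⁴.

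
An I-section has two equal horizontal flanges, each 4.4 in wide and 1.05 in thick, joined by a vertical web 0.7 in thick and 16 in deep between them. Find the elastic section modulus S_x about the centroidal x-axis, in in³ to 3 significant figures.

S_x ≈ 101 in³

Split into non-overlapping primitives; take the origin at the lower-left of the bounding box.
Bottom flange: 4.4 × 1.05, A = 4.62 in², y = 0.525 in, Ī = 0.42446 in⁴.
Web: 0.7 × 16, A = 11.2 in², y = 9.05 in, Ī = 238.93 in⁴.
Top flange: 4.4 × 1.05, A = 4.62 in², y = 17.575 in, Ī = 0.42446 in⁴.
By symmetry the centroid is at mid-height, ȳ = 9.05 in.
Transfer each piece to the centroidal x-axis using Ī + A·d² with d = y − 9.05:
  bottom flange: d = -8.525 in → contributes +336.19 in⁴
  web: d = 0 in → contributes +238.93 in⁴
  top flange: d = 8.525 in → contributes +336.19 in⁴
Total I = 911.31 in⁴.
Extreme fibre distance c = 9.05 in; S = I/c = 100.7 in³.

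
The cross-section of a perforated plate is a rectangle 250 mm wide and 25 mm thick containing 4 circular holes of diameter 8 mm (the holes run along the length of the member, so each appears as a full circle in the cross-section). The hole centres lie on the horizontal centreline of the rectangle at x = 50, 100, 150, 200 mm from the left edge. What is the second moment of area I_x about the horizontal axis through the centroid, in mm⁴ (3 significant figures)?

Break the section into simple shapes (no overlaps), measuring from the bottom-left corner of the bounding box.
Plate: 250 × 25, A = 6 250 mm², y = 12.5 mm, Ī = 325 521 mm⁴.
Hole 1 (subtracted): ⌀8, A = 50.265 mm², y = 12.5 mm, Ī = 201.06 mm⁴.
Hole 2 (subtracted): ⌀8, A = 50.265 mm², y = 12.5 mm, Ī = 201.06 mm⁴.
Hole 3 (subtracted): ⌀8, A = 50.265 mm², y = 12.5 mm, Ī = 201.06 mm⁴.
Hole 4 (subtracted): ⌀8, A = 50.265 mm², y = 12.5 mm, Ī = 201.06 mm⁴.
By symmetry the centroid is at mid-height, ȳ = 12.5 mm.
All pieces are centred on the horizontal axis through the centroid, so I = ΣĪ (holes subtracted) = 324 717 mm⁴.

I_x ≈ 3.25 × 10⁵ mm⁴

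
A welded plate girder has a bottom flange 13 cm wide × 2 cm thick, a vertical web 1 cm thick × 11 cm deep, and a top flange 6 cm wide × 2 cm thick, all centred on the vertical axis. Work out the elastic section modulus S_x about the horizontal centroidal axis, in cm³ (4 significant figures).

Decompose the section into non-overlapping parts with the origin at the bottom-left of its bounding rectangle.
Bottom plate: 13 × 2, A = 26 cm², y = 1 cm, Ī = 8.66667 cm⁴.
Web plate: 1 × 11, A = 11 cm², y = 7.5 cm, Ī = 110.917 cm⁴.
Top plate: 6 × 2, A = 12 cm², y = 14 cm, Ī = 4 cm⁴.
Centroid: ȳ = ΣA·y / ΣA = 5.64286 cm.
Transfer each piece to the horizontal centroidal axis using Ī + A·d² with d = y − 5.64286:
  bottom plate: d = -4.64286 cm → contributes +569.126 cm⁴
  web plate: d = 1.85714 cm → contributes +148.855 cm⁴
  top plate: d = 8.35714 cm → contributes +842.102 cm⁴
Total I = 1560.08 cm⁴.
Extreme fibre distance c = 9.35714 cm; S = I/c = 166.726 cm³.

S_x ≈ 166.7 cm³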